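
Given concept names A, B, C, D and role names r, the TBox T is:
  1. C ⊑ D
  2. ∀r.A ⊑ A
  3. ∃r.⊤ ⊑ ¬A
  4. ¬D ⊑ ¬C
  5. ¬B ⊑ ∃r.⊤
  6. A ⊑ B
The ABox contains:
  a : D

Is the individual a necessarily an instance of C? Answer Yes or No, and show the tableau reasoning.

1. a : C?  L(a) = {D} ∪ {¬C}
   open: L(a) ⊇ {A, B, D, ¬C, ∀r.⊥} — a ∉ C possible
2. Hence a : C: not entailed.

No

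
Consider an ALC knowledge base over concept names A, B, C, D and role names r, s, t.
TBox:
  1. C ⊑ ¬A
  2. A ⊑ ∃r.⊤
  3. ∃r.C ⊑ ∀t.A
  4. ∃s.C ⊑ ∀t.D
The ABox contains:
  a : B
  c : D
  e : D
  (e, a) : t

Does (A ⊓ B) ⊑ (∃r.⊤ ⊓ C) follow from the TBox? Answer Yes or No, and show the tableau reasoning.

No

1. (A ⊓ B) ⊑ (∃r.⊤ ⊓ C)  ⇔  ((A ⊓ B) ⊓ (∀r.⊥ ⊔ ¬C)) unsat w.r.t. T
   apply at x₀: A⊑∃r.⊤
   open: L(x₀) ⊇ {A, B, ¬C, ∀r.¬C, ∀s.¬C, …} (+ ∃-successors)
2. Hence (A ⊓ B) ⊑ (∃r.⊤ ⊓ C): not entailed.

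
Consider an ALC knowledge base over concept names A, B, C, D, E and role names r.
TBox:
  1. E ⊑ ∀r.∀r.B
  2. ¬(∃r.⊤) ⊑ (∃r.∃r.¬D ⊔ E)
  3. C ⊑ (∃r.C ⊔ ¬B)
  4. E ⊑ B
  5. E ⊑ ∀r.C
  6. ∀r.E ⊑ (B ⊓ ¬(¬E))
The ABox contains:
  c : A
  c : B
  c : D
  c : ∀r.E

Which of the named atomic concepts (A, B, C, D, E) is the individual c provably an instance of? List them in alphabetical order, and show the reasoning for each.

1. c : A?  L(c) = {A, B, D, ∀r.E} ∪ {¬A}
   clash {A, ¬A} at c — c ∈ A
2. c : B?  L(c) = {A, B, D, ∀r.E} ∪ {¬B}
   clash {B, ¬B} at c — c ∈ B
3. c : C?  L(c) = {A, B, D, ∀r.E} ∪ {¬C}
   apply at c: ∀r.E⊑(B ⊓ ¬(¬E))
   open: L(c) ⊇ {A, B, D, E, ¬C, …} (+ ∃-successors) — c ∉ C possible
4. c : D?  L(c) = {A, B, D, ∀r.E} ∪ {¬D}
   clash {D, ¬D} at c — c ∈ D
5. c : E?  L(c) = {A, B, D, ∀r.E} ∪ {¬E}
   clash {B, ¬B} at c — c ∈ E
6. Entailed for c: {A, B, D, E}

{A, B, D, E}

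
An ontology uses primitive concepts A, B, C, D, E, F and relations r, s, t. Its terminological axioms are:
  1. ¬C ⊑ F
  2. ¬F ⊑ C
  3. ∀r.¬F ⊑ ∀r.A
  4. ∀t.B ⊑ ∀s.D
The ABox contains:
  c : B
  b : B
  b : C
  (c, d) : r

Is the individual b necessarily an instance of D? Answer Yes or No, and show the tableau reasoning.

1. b : D?  L(b) = {B, C} ∪ {¬D}
   open: L(b) ⊇ {B, C, ¬D, ∃r.F, ∃t.¬B} (+ ∃-successors) — b ∉ D possible
2. Hence b : D: not entailed.

No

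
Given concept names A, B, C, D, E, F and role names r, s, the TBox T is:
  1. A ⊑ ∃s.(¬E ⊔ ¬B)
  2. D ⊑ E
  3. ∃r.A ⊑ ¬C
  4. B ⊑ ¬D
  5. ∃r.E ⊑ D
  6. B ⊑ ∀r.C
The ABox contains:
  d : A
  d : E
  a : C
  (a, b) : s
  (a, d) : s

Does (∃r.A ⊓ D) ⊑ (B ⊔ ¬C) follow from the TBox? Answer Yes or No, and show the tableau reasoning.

Yes

1. (∃r.A ⊓ D) ⊑ (B ⊔ ¬C)  ⇔  ((∃r.A ⊓ D) ⊓ (¬B ⊓ C)) unsat w.r.t. T
   all branches close; clash {C, ¬C} at x₀
2. Hence (∃r.A ⊓ D) ⊑ (B ⊔ ¬C): entailed.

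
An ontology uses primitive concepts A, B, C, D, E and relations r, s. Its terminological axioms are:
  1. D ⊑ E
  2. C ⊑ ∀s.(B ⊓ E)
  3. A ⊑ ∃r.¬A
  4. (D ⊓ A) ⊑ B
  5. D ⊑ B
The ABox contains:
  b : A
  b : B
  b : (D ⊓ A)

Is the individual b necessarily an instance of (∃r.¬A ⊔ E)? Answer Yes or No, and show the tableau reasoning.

1. b : (∃r.¬A ⊔ E)?  L(b) = {A, B, (D ⊓ A)} ∪ {(∀r.A ⊓ ¬E)}
   clash {E, ¬E} at b — b ∈ (∃r.¬A ⊔ E)
2. Hence b : (∃r.¬A ⊔ E): entailed.

Yes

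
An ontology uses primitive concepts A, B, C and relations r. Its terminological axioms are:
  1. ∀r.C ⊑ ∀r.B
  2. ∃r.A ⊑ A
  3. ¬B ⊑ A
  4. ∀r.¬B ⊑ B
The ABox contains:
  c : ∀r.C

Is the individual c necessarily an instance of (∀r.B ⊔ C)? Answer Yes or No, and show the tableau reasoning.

1. c : (∀r.B ⊔ C)?  L(c) = {∀r.C} ∪ {(∃r.¬B ⊓ ¬C)}
   clash {B, ¬B} at an ∃-successor — c ∈ (∀r.B ⊔ C)
2. Hence c : (∀r.B ⊔ C): entailed.

Yes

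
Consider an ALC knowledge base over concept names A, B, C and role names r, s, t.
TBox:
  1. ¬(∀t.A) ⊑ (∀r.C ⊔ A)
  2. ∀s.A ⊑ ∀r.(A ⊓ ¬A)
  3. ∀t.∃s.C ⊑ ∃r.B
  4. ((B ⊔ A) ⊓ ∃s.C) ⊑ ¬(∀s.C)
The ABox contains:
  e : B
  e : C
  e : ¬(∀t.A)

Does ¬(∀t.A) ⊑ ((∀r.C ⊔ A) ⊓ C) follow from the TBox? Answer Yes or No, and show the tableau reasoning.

1. ¬(∀t.A) ⊑ ((∀r.C ⊔ A) ⊓ C)  ⇔  (∃t.¬A ⊓ ((∃r.¬C ⊓ ¬A) ⊔ ¬C)) unsat w.r.t. T
   apply at x₀: ¬(∀t.A)⊑(∀r.C ⊔ A)
   open: L(x₀) ⊇ {¬A, ¬B, ¬C, ∀r.C, ∃s.¬A, …} (+ ∃-successors)
2. Hence ¬(∀t.A) ⊑ ((∀r.C ⊔ A) ⊓ C): not entailed.

No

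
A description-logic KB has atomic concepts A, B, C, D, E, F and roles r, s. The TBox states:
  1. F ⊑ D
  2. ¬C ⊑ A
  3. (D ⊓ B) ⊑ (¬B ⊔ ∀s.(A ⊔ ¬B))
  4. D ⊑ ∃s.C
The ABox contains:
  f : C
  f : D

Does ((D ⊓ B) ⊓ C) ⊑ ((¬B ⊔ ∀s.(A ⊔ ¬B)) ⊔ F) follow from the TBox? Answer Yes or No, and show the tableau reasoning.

1. ((D ⊓ B) ⊓ C) ⊑ ((¬B ⊔ ∀s.(A ⊔ ¬B)) ⊔ F)  ⇔  (((D ⊓ B) ⊓ C) ⊓ ((B ⊓ ∃s.(¬A ⊓ B)) ⊓ ¬F)) unsat w.r.t. T
   all branches close; clash {A, ¬A} at an ∃-successor
2. Hence ((D ⊓ B) ⊓ C) ⊑ ((¬B ⊔ ∀s.(A ⊔ ¬B)) ⊔ F): entailed.

Yes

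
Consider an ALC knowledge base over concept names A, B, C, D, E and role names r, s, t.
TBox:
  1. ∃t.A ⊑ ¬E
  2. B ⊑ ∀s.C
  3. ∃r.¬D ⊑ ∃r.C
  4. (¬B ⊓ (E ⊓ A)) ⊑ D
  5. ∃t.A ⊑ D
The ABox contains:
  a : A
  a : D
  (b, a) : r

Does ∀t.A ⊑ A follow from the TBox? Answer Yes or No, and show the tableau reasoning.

1. ∀t.A ⊑ A  ⇔  (∀t.A ⊓ ¬A) unsat w.r.t. T
   open: L(x₀) ⊇ {¬A, ¬B, ∀r.D, ∀t.A, ∀t.¬A}
2. Hence ∀t.A ⊑ A: not entailed.

No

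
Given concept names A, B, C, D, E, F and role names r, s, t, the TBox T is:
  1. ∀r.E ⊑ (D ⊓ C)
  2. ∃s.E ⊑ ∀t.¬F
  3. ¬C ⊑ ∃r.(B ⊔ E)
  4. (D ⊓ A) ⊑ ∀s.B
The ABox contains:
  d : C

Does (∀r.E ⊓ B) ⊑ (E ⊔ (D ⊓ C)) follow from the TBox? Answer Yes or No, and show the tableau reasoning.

Yes

1. (∀r.E ⊓ B) ⊑ (E ⊔ (D ⊓ C))  ⇔  ((∀r.E ⊓ B) ⊓ (¬E ⊓ (¬D ⊔ ¬C))) unsat w.r.t. T
   all branches close; clash {C, ¬C} at x₀
2. Hence (∀r.E ⊓ B) ⊑ (E ⊔ (D ⊓ C)): entailed.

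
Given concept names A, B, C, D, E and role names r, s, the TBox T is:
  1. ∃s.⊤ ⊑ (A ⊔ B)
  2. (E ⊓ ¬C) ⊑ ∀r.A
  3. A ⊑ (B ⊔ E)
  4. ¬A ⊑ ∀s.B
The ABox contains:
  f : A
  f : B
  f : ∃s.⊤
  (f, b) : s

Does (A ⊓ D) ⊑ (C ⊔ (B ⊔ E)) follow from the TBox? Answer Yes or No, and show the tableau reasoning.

1. (A ⊓ D) ⊑ (C ⊔ (B ⊔ E))  ⇔  ((A ⊓ D) ⊓ (¬C ⊓ (¬B ⊓ ¬E))) unsat w.r.t. T
   all branches close; clash {E, ¬E} at x₀
2. Hence (A ⊓ D) ⊑ (C ⊔ (B ⊔ E)): entailed.

Yes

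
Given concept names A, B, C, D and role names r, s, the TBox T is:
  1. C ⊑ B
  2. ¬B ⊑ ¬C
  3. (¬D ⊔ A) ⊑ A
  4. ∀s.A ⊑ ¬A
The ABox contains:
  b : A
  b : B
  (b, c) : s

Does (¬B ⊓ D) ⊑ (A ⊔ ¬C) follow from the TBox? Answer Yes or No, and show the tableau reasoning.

1. (¬B ⊓ D) ⊑ (A ⊔ ¬C)  ⇔  ((¬B ⊓ D) ⊓ (¬A ⊓ C)) unsat w.r.t. T
   all branches close; clash {C, ¬C} at x₀
2. Hence (¬B ⊓ D) ⊑ (A ⊔ ¬C): entailed.

Yes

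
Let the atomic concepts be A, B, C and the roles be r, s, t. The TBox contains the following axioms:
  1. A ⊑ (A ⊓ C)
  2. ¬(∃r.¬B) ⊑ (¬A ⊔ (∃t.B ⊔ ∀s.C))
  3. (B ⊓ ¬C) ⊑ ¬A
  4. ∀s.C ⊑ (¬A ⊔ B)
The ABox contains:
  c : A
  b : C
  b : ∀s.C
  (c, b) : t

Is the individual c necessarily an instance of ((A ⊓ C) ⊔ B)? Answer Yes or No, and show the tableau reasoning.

1. c : ((A ⊓ C) ⊔ B)?  L(c) = {A} ∪ {((¬A ⊔ ¬C) ⊓ ¬B)}
   clash {C, ¬C} at c — c ∈ ((A ⊓ C) ⊔ B)
2. Hence c : ((A ⊓ C) ⊔ B): entailed.

Yes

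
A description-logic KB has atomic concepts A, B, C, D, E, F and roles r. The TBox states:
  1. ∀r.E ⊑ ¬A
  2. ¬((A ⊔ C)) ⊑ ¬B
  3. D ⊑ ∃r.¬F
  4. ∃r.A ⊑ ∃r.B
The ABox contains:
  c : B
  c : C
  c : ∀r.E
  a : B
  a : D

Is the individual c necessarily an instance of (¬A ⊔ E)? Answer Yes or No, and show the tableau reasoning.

1. c : (¬A ⊔ E)?  L(c) = {B, C, ∀r.E} ∪ {(A ⊓ ¬E)}
   clash {B, ¬B} at c — c ∈ (¬A ⊔ E)
2. Hence c : (¬A ⊔ E): entailed.

Yes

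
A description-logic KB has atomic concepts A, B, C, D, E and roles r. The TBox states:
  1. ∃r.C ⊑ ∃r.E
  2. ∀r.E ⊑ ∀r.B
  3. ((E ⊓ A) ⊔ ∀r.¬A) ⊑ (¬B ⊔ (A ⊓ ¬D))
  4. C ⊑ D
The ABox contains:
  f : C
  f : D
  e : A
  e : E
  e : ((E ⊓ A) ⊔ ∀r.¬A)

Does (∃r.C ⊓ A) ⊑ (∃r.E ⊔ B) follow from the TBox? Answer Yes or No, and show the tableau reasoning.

Yes

1. (∃r.C ⊓ A) ⊑ (∃r.E ⊔ B)  ⇔  ((∃r.C ⊓ A) ⊓ (∀r.¬E ⊓ ¬B)) unsat w.r.t. T
   all branches close; clash {E, ¬E} at an ∃-successor
2. Hence (∃r.C ⊓ A) ⊑ (∃r.E ⊔ B): entailed.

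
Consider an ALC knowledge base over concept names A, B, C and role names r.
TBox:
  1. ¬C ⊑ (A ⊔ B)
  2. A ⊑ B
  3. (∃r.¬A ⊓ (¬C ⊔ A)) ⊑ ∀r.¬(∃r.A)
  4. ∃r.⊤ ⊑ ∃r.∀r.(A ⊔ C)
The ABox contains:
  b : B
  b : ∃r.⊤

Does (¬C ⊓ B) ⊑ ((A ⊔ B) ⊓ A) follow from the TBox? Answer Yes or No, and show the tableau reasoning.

1. (¬C ⊓ B) ⊑ ((A ⊔ B) ⊓ A)  ⇔  ((¬C ⊓ B) ⊓ ((¬A ⊓ ¬B) ⊔ ¬A)) unsat w.r.t. T
   apply at x₀: ¬C⊑(A ⊔ B)
   open: L(x₀) ⊇ {B, ¬A, ¬C, ∀r.A, ∀r.⊥}
2. Hence (¬C ⊓ B) ⊑ ((A ⊔ B) ⊓ A): not entailed.

No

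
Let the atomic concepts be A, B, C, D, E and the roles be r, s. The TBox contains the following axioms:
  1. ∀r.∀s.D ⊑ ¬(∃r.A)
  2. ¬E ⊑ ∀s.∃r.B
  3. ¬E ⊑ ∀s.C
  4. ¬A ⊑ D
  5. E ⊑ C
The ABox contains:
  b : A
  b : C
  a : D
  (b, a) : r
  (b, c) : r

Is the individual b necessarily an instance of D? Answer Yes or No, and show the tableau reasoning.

1. b : D?  L(b) = {A, C} ∪ {¬D}
   open: L(b) ⊇ {A, C, E, ¬D, ∃r.∃s.¬D} (+ ∃-successors) — b ∉ D possible
2. Hence b : D: not entailed.

No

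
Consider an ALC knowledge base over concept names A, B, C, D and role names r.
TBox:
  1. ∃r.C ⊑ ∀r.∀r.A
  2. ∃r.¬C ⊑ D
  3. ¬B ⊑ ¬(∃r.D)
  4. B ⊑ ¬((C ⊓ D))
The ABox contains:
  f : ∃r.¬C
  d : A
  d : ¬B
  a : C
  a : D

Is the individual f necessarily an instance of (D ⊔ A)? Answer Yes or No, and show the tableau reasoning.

Yes

1. f : (D ⊔ A)?  L(f) = {∃r.¬C} ∪ {(¬D ⊓ ¬A)}
   clash {D, ¬D} at f — f ∈ (D ⊔ A)
2. Hence f : (D ⊔ A): entailed.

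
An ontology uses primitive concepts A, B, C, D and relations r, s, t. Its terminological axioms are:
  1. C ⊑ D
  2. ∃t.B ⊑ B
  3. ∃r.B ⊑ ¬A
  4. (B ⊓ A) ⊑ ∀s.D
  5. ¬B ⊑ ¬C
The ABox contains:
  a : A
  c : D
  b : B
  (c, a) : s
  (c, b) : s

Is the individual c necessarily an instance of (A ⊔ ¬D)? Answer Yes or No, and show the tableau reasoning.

1. c : (A ⊔ ¬D)?  L(c) = {D} ∪ {(¬A ⊓ D)}
   open: L(c) ⊇ {B, D, ¬A} — c ∉ (A ⊔ ¬D) possible
2. Hence c : (A ⊔ ¬D): not entailed.

No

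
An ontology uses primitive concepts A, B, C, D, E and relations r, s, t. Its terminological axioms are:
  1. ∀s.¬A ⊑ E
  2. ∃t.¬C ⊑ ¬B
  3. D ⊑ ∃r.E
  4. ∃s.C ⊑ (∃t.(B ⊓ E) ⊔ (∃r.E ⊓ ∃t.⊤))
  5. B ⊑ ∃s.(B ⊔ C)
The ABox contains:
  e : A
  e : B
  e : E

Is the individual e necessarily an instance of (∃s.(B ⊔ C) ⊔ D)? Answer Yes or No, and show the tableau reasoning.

Yes

1. e : (∃s.(B ⊔ C) ⊔ D)?  L(e) = {A, B, E} ∪ {(∀s.(¬B ⊓ ¬C) ⊓ ¬D)}
   clash {B, ¬B} at e — e ∈ (∃s.(B ⊔ C) ⊔ D)
2. Hence e : (∃s.(B ⊔ C) ⊔ D): entailed.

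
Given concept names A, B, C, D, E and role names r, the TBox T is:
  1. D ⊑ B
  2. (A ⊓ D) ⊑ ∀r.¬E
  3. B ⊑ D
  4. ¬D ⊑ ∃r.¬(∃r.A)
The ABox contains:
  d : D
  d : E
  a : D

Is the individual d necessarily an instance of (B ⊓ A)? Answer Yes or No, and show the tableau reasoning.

1. d : (B ⊓ A)?  L(d) = {D, E} ∪ {(¬B ⊔ ¬A)}
   apply at d: D⊑B
   open: L(d) ⊇ {B, D, E, ¬A} — d ∉ (B ⊓ A) possible
2. Hence d : (B ⊓ A): not entailed.

No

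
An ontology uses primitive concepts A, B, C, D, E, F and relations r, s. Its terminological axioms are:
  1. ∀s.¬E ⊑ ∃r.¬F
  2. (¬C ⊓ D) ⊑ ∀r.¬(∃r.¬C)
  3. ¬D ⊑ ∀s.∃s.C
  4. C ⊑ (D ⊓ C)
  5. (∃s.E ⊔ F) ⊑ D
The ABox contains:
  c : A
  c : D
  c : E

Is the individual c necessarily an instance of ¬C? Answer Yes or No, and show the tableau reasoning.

No

1. c : ¬C?  L(c) = {A, D, E} ∪ {C}
   apply at c: C⊑(D ⊓ C)
   open: L(c) ⊇ {A, C, D, E, ∃s.E} (+ ∃-successors) — c ∉ ¬C possible
2. Hence c : ¬C: not entailed.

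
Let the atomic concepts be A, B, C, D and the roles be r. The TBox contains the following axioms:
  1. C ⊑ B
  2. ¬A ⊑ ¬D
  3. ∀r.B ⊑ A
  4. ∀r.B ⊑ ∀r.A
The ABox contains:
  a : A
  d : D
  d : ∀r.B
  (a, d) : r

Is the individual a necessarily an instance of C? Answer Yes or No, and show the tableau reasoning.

1. a : C?  L(a) = {A} ∪ {¬C}
   open: L(a) ⊇ {A, ¬C, ∃r.¬B} (+ ∃-successors) — a ∉ C possible
2. Hence a : C: not entailed.

No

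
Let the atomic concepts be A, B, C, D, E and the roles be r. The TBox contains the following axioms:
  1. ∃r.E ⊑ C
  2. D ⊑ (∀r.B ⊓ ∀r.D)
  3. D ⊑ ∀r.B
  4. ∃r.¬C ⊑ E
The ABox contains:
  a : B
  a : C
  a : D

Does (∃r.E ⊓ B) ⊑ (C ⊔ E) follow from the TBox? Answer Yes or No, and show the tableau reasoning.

Yes

1. (∃r.E ⊓ B) ⊑ (C ⊔ E)  ⇔  ((∃r.E ⊓ B) ⊓ (¬C ⊓ ¬E)) unsat w.r.t. T
   all branches close; clash {E, ¬E} at x₀
2. Hence (∃r.E ⊓ B) ⊑ (C ⊔ E): entailed.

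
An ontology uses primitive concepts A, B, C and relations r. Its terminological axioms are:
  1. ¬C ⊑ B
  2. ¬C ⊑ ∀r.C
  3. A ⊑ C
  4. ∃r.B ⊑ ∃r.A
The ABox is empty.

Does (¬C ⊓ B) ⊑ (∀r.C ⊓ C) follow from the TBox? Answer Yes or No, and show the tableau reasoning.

No

1. (¬C ⊓ B) ⊑ (∀r.C ⊓ C)  ⇔  ((¬C ⊓ B) ⊓ (∃r.¬C ⊔ ¬C)) unsat w.r.t. T
   apply at x₀: ¬C⊑∀r.C
   open: L(x₀) ⊇ {B, ¬A, ¬C, ∀r.C, ∀r.¬B}
2. Hence (¬C ⊓ B) ⊑ (∀r.C ⊓ C): not entailed.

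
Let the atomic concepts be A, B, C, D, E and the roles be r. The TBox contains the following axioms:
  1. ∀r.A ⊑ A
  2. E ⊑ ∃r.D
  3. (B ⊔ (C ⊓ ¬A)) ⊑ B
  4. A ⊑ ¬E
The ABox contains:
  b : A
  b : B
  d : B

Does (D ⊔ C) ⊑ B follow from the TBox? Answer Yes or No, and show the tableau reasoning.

1. (D ⊔ C) ⊑ B  ⇔  ((D ⊔ C) ⊓ ¬B) unsat w.r.t. T
   open: L(x₀) ⊇ {D, ¬A, ¬B, ¬C, ¬E, …} (+ ∃-successors)
2. Hence (D ⊔ C) ⊑ B: not entailed.

No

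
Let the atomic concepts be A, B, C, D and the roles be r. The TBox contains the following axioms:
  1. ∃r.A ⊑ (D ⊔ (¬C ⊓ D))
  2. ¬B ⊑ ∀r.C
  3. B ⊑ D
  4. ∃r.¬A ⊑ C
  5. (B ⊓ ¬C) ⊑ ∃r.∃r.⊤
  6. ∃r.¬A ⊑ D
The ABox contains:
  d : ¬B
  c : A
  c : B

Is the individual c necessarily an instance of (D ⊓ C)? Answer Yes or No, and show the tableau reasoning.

No

1. c : (D ⊓ C)?  L(c) = {A, B} ∪ {(¬D ⊔ ¬C)}
   apply at c: B⊑D
   open: L(c) ⊇ {A, B, D, ¬C, ∀r.A, …} (+ ∃-successors) — c ∉ (D ⊓ C) possible
2. Hence c : (D ⊓ C): not entailed.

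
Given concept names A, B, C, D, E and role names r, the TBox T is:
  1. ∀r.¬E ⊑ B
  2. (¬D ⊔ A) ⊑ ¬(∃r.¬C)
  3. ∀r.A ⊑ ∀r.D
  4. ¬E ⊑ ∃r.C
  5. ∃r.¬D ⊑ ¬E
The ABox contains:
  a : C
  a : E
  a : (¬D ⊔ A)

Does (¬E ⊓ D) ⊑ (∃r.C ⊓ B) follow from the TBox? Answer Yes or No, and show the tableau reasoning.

No

1. (¬E ⊓ D) ⊑ (∃r.C ⊓ B)  ⇔  ((¬E ⊓ D) ⊓ (∀r.¬C ⊔ ¬B)) unsat w.r.t. T
   apply at x₀: ¬E⊑∃r.C
   open: L(x₀) ⊇ {D, ¬A, ¬B, ¬E, ∃r.C, …} (+ ∃-successors)
2. Hence (¬E ⊓ D) ⊑ (∃r.C ⊓ B): not entailed.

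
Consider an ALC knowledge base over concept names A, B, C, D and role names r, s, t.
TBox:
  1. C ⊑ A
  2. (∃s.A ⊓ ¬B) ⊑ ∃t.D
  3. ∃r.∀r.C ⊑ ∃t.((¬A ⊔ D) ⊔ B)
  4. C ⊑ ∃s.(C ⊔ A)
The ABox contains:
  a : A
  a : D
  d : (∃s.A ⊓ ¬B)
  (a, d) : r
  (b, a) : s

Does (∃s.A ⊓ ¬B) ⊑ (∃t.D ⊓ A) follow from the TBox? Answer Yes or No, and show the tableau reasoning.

No

1. (∃s.A ⊓ ¬B) ⊑ (∃t.D ⊓ A)  ⇔  ((∃s.A ⊓ ¬B) ⊓ (∀t.¬D ⊔ ¬A)) unsat w.r.t. T
   apply at x₀: (∃s.A ⊓ ¬B)⊑∃t.D
   open: L(x₀) ⊇ {¬A, ¬B, ¬C, ∀r.∃r.¬C, ∃s.A, …} (+ ∃-successors)
2. Hence (∃s.A ⊓ ¬B) ⊑ (∃t.D ⊓ A): not entailed.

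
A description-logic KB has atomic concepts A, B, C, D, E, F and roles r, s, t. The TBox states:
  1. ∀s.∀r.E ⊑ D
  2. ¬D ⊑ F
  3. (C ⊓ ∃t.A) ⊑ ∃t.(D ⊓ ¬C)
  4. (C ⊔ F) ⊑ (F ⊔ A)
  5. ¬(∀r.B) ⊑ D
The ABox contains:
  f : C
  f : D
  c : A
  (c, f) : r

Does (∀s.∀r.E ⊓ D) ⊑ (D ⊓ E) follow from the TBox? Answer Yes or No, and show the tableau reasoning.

No

1. (∀s.∀r.E ⊓ D) ⊑ (D ⊓ E)  ⇔  ((∀s.∀r.E ⊓ D) ⊓ (¬D ⊔ ¬E)) unsat w.r.t. T
   open: L(x₀) ⊇ {D, ¬C, ¬E, ¬F, ∀s.∀r.E}
2. Hence (∀s.∀r.E ⊓ D) ⊑ (D ⊓ E): not entailed.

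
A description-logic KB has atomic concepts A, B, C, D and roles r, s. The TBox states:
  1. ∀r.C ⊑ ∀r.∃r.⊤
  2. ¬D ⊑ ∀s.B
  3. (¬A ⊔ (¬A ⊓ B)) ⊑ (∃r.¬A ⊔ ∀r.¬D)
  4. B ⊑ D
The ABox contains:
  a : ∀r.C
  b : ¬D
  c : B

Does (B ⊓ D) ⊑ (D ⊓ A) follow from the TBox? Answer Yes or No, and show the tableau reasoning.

1. (B ⊓ D) ⊑ (D ⊓ A)  ⇔  ((B ⊓ D) ⊓ (¬D ⊔ ¬A)) unsat w.r.t. T
   open: L(x₀) ⊇ {B, D, ¬A, ∃r.¬A, ∃r.¬C} (+ ∃-successors)
2. Hence (B ⊓ D) ⊑ (D ⊓ A): not entailed.

No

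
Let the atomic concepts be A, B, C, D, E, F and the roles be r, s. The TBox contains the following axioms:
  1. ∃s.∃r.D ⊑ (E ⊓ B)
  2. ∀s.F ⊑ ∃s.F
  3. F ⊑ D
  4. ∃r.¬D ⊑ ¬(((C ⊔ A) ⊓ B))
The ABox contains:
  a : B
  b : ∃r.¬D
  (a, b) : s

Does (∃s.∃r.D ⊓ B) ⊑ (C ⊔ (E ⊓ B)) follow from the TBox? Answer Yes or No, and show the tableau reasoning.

1. (∃s.∃r.D ⊓ B) ⊑ (C ⊔ (E ⊓ B))  ⇔  ((∃s.∃r.D ⊓ B) ⊓ (¬C ⊓ (¬E ⊔ ¬B))) unsat w.r.t. T
   all branches close; clash {B, ¬B} at x₀
2. Hence (∃s.∃r.D ⊓ B) ⊑ (C ⊔ (E ⊓ B)): entailed.

Yes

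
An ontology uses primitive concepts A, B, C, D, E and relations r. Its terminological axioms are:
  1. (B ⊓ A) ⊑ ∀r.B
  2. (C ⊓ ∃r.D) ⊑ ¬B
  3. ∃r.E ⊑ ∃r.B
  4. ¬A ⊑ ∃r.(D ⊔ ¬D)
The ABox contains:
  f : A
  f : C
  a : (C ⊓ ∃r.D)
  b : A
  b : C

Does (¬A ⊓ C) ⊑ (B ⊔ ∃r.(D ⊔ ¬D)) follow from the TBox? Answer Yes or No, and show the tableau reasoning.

Yes

1. (¬A ⊓ C) ⊑ (B ⊔ ∃r.(D ⊔ ¬D))  ⇔  ((¬A ⊓ C) ⊓ (¬B ⊓ ∀r.(¬D ⊓ D))) unsat w.r.t. T
   all branches close; clash {D, ¬D} at an ∃-successor
2. Hence (¬A ⊓ C) ⊑ (B ⊔ ∃r.(D ⊔ ¬D)): entailed.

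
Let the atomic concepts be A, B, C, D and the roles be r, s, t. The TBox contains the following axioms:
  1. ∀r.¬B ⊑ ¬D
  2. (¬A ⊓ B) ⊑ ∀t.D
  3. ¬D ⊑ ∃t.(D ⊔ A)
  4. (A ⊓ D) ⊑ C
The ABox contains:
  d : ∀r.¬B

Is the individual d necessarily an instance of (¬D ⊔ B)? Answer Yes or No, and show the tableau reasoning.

1. d : (¬D ⊔ B)?  L(d) = {∀r.¬B} ∪ {(D ⊓ ¬B)}
   clash {D, ¬D} at d — d ∈ (¬D ⊔ B)
2. Hence d : (¬D ⊔ B): entailed.

Yes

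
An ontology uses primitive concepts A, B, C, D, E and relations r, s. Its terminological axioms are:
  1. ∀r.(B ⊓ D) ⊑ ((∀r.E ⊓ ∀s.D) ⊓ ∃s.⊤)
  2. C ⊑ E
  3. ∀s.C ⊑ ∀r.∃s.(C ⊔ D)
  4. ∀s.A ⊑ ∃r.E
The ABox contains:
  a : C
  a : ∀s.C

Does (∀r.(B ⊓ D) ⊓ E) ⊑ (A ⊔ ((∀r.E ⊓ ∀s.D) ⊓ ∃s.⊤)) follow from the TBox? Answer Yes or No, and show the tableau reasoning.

1. (∀r.(B ⊓ D) ⊓ E) ⊑ (A ⊔ ((∀r.E ⊓ ∀s.D) ⊓ ∃s.⊤))  ⇔  ((∀r.(B ⊓ D) ⊓ E) ⊓ (¬A ⊓ ((∃r.¬E ⊔ ∃s.¬D) ⊔ ∀s.⊥))) unsat w.r.t. T
   all branches close; clash ⊥ at an ∃-successor
2. Hence (∀r.(B ⊓ D) ⊓ E) ⊑ (A ⊔ ((∀r.E ⊓ ∀s.D) ⊓ ∃s.⊤)): entailed.

Yes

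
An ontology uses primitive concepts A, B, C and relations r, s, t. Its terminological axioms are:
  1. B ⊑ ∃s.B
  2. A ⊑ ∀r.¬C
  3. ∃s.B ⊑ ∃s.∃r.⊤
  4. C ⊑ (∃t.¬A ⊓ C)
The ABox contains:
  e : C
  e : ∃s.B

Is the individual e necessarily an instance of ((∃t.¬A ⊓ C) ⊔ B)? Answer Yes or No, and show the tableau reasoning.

1. e : ((∃t.¬A ⊓ C) ⊔ B)?  L(e) = {C, ∃s.B} ∪ {((∀t.A ⊔ ¬C) ⊓ ¬B)}
   clash {C, ¬C} at e — e ∈ ((∃t.¬A ⊓ C) ⊔ B)
2. Hence e : ((∃t.¬A ⊓ C) ⊔ B): entailed.

Yes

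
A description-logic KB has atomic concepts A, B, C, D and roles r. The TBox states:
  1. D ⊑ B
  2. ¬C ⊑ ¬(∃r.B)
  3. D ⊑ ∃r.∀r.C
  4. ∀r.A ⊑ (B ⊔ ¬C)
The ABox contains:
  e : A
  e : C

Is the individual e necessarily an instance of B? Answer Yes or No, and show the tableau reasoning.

No

1. e : B?  L(e) = {A, C} ∪ {¬B}
   open: L(e) ⊇ {A, C, ¬B, ¬D, ∃r.¬A} (+ ∃-successors) — e ∉ B possible
2. Hence e : B: not entailed.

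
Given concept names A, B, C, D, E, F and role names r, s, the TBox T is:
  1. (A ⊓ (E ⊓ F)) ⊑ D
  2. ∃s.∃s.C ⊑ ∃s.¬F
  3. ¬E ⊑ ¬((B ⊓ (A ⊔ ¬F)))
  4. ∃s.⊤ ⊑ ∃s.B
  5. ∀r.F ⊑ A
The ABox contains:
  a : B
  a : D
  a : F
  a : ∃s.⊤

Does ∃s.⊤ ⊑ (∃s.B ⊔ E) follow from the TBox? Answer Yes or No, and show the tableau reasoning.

1. ∃s.⊤ ⊑ (∃s.B ⊔ E)  ⇔  (∃s.⊤ ⊓ (∀s.¬B ⊓ ¬E)) unsat w.r.t. T
   all branches close; clash {A, ¬A} at x₀
2. Hence ∃s.⊤ ⊑ (∃s.B ⊔ E): entailed.

Yes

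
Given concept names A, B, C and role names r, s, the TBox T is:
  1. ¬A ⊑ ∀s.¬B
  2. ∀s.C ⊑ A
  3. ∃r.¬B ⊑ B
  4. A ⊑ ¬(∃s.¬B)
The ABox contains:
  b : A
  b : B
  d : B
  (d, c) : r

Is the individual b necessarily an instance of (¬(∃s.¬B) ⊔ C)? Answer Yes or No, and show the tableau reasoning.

Yes

1. b : (¬(∃s.¬B) ⊔ C)?  L(b) = {A, B} ∪ {(∃s.¬B ⊓ ¬C)}
   clash {B, ¬B} at an ∃-successor — b ∈ (¬(∃s.¬B) ⊔ C)
2. Hence b : (¬(∃s.¬B) ⊔ C): entailed.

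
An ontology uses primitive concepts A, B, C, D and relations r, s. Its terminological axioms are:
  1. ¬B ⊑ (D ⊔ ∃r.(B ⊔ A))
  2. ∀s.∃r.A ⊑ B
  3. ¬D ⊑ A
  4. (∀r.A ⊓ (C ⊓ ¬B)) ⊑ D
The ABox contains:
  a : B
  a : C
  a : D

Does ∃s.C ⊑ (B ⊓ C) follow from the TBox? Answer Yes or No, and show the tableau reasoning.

1. ∃s.C ⊑ (B ⊓ C)  ⇔  (∃s.C ⊓ (¬B ⊔ ¬C)) unsat w.r.t. T
   open: L(x₀) ⊇ {D, ¬B, ∃s.C, ∃s.∀r.¬A} (+ ∃-successors)
2. Hence ∃s.C ⊑ (B ⊓ C): not entailed.

No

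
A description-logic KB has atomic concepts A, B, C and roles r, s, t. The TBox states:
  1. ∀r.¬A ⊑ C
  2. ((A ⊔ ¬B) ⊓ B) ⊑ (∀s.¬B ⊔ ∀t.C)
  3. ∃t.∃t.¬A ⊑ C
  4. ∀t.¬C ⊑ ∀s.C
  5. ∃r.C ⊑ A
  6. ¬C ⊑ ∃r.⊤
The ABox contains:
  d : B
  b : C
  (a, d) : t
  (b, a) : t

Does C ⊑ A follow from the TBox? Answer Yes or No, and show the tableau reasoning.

No

1. C ⊑ A  ⇔  (C ⊓ ¬A) unsat w.r.t. T
   open: L(x₀) ⊇ {B, C, ¬A, ∀r.¬C, ∃t.C} (+ ∃-successors)
2. Hence C ⊑ A: not entailed.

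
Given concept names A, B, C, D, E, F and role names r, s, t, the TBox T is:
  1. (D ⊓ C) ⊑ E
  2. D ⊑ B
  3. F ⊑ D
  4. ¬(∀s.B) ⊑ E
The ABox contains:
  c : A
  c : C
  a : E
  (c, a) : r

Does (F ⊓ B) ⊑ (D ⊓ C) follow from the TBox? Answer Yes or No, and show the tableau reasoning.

1. (F ⊓ B) ⊑ (D ⊓ C)  ⇔  ((F ⊓ B) ⊓ (¬D ⊔ ¬C)) unsat w.r.t. T
   apply at x₀: F⊑D
   open: L(x₀) ⊇ {B, D, F, ¬C, ∀s.B}
2. Hence (F ⊓ B) ⊑ (D ⊓ C): not entailed.

No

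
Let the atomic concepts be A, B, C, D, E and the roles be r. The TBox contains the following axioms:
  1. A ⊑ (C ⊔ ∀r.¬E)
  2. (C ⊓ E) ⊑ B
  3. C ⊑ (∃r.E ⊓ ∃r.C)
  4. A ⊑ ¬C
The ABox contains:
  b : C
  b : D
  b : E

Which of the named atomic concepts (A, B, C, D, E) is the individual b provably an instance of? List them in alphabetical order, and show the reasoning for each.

1. b : A?  L(b) = {C, D, E} ∪ {¬A}
   apply at b: C⊑(∃r.E ⊓ ∃r.C)
   open: L(b) ⊇ {B, C, D, E, ¬A, …} (+ ∃-successors) — b ∉ A possible
2. b : B?  L(b) = {C, D, E} ∪ {¬B}
   clash {C, ¬C} at b — b ∈ B
3. b : C?  L(b) = {C, D, E} ∪ {¬C}
   clash {C, ¬C} at b — b ∈ C
4. b : D?  L(b) = {C, D, E} ∪ {¬D}
   clash {D, ¬D} at b — b ∈ D
5. b : E?  L(b) = {C, D, E} ∪ {¬E}
   clash {E, ¬E} at b — b ∈ E
6. Entailed for b: {B, C, D, E}

{B, C, D, E}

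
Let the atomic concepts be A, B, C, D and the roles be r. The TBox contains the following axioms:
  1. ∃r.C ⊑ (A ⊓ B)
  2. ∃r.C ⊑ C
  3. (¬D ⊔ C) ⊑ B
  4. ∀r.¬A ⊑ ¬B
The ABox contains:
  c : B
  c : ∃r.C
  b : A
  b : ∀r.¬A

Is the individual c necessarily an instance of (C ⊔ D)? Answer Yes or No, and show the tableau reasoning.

Yes

1. c : (C ⊔ D)?  L(c) = {B, ∃r.C} ∪ {(¬C ⊓ ¬D)}
   clash {B, ¬B} at c — c ∈ (C ⊔ D)
2. Hence c : (C ⊔ D): entailed.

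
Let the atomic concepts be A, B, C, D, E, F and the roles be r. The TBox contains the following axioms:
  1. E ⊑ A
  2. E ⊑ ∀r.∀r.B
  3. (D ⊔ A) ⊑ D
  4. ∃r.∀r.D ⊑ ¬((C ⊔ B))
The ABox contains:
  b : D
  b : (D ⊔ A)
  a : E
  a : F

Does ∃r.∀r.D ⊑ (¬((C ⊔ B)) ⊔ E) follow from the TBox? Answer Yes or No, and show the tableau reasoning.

Yes

1. ∃r.∀r.D ⊑ (¬((C ⊔ B)) ⊔ E)  ⇔  (∃r.∀r.D ⊓ ((C ⊔ B) ⊓ ¬E)) unsat w.r.t. T
   all branches close; clash {B, ¬B} at x₀
2. Hence ∃r.∀r.D ⊑ (¬((C ⊔ B)) ⊔ E): entailed.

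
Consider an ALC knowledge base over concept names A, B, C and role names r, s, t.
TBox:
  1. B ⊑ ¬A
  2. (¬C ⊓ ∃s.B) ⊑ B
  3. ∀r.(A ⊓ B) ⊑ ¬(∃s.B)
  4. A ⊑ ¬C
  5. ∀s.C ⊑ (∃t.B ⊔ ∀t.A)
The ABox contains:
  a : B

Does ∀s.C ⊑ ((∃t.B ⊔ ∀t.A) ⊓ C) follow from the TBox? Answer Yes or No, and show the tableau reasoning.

No

1. ∀s.C ⊑ ((∃t.B ⊔ ∀t.A) ⊓ C)  ⇔  (∀s.C ⊓ ((∀t.¬B ⊓ ∃t.¬A) ⊔ ¬C)) unsat w.r.t. T
   apply at x₀: ∀s.C⊑(∃t.B ⊔ ∀t.A)
   open: L(x₀) ⊇ {¬A, ¬C, ∀s.C, ∀s.¬B, ∃t.B} (+ ∃-successors)
2. Hence ∀s.C ⊑ ((∃t.B ⊔ ∀t.A) ⊓ C): not entailed.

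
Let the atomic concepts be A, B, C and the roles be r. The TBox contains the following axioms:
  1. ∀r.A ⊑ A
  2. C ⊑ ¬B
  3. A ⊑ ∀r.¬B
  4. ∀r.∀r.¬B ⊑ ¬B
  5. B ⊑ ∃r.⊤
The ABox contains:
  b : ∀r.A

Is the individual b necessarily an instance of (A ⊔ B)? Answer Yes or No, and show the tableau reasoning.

1. b : (A ⊔ B)?  L(b) = {∀r.A} ∪ {(¬A ⊓ ¬B)}
   clash {A, ¬A} at b — b ∈ (A ⊔ B)
2. Hence b : (A ⊔ B): entailed.

Yes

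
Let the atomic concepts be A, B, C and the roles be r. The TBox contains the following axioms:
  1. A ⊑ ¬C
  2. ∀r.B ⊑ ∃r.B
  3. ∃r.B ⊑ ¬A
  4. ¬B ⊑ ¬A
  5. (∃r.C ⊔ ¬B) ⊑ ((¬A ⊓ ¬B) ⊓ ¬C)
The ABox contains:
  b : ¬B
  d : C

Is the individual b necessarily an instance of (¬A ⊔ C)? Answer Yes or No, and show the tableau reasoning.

1. b : (¬A ⊔ C)?  L(b) = {¬B} ∪ {(A ⊓ ¬C)}
   clash {A, ¬A} at b — b ∈ (¬A ⊔ C)
2. Hence b : (¬A ⊔ C): entailed.

Yes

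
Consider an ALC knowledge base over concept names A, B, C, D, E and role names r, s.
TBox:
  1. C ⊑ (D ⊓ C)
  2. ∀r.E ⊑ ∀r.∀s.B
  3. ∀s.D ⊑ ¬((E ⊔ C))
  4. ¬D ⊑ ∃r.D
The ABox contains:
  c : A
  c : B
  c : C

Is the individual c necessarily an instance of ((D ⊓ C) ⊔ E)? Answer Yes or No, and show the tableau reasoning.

Yes

1. c : ((D ⊓ C) ⊔ E)?  L(c) = {A, B, C} ∪ {((¬D ⊔ ¬C) ⊓ ¬E)}
   clash {C, ¬C} at c — c ∈ ((D ⊓ C) ⊔ E)
2. Hence c : ((D ⊓ C) ⊔ E): entailed.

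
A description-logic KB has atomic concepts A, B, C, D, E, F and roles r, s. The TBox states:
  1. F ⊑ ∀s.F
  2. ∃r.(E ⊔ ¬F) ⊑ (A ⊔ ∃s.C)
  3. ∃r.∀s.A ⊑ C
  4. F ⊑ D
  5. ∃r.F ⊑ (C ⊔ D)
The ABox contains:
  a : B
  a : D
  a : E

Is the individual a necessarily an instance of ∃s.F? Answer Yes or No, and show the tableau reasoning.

1. a : ∃s.F?  L(a) = {B, D, E} ∪ {∀s.¬F}
   open: L(a) ⊇ {B, D, E, ¬F, ∀r.(¬E ⊓ F), …} — a ∉ ∃s.F possible
2. Hence a : ∃s.F: not entailed.

No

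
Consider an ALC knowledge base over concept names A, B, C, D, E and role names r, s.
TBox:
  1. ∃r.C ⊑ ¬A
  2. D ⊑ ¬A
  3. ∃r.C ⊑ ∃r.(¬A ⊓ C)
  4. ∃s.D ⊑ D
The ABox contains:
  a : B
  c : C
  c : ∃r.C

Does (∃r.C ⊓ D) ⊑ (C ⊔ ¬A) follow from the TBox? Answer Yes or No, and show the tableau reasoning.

1. (∃r.C ⊓ D) ⊑ (C ⊔ ¬A)  ⇔  ((∃r.C ⊓ D) ⊓ (¬C ⊓ A)) unsat w.r.t. T
   all branches close; clash {A, ¬A} at x₀
2. Hence (∃r.C ⊓ D) ⊑ (C ⊔ ¬A): entailed.

Yes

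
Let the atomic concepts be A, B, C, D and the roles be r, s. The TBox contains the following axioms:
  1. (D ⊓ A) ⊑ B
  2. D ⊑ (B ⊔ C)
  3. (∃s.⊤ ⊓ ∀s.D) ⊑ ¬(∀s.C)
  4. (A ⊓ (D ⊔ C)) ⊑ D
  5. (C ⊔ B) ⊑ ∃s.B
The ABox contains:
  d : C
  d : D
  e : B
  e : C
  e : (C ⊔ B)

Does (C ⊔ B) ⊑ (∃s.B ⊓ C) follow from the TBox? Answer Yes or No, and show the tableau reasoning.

1. (C ⊔ B) ⊑ (∃s.B ⊓ C)  ⇔  ((C ⊔ B) ⊓ (∀s.¬B ⊔ ¬C)) unsat w.r.t. T
   apply at x₀: (C ⊔ B)⊑∃s.B
   open: L(x₀) ⊇ {B, ¬A, ¬C, ¬D, ∃s.B, …} (+ ∃-successors)
2. Hence (C ⊔ B) ⊑ (∃s.B ⊓ C): not entailed.

No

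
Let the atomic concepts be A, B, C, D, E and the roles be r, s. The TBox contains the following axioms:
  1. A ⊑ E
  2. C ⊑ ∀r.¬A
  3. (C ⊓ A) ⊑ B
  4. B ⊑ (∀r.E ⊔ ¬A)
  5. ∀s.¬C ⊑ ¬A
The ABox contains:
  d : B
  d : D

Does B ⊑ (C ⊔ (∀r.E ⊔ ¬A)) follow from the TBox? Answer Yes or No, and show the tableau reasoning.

1. B ⊑ (C ⊔ (∀r.E ⊔ ¬A))  ⇔  (B ⊓ (¬C ⊓ (∃r.¬E ⊓ A))) unsat w.r.t. T
   all branches close; clash {A, ¬A} at x₀
2. Hence B ⊑ (C ⊔ (∀r.E ⊔ ¬A)): entailed.

Yes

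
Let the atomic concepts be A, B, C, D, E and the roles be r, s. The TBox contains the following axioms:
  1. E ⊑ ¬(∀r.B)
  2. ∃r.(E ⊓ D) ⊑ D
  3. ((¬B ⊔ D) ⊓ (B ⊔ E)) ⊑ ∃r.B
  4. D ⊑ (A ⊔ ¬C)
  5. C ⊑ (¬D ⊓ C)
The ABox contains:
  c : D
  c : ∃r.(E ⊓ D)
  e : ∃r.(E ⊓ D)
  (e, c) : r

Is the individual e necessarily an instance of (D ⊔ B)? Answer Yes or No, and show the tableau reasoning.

1. e : (D ⊔ B)?  L(e) = {∃r.(E ⊓ D)} ∪ {(¬D ⊓ ¬B)}
   clash {D, ¬D} at e — e ∈ (D ⊔ B)
2. Hence e : (D ⊔ B): entailed.

Yes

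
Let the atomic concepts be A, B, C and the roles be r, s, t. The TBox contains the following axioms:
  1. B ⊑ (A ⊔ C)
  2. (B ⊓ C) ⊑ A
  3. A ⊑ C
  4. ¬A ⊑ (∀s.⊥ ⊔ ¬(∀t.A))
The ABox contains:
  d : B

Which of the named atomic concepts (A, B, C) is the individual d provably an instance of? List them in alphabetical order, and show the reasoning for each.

1. d : A?  L(d) = {B} ∪ {¬A}
   clash {A, ¬A} at d — d ∈ A
2. d : B?  L(d) = {B} ∪ {¬B}
   clash {B, ¬B} at d — d ∈ B
3. d : C?  L(d) = {B} ∪ {¬C}
   clash {C, ¬C} at d — d ∈ C
4. Entailed for d: {A, B, C}

{A, B, C}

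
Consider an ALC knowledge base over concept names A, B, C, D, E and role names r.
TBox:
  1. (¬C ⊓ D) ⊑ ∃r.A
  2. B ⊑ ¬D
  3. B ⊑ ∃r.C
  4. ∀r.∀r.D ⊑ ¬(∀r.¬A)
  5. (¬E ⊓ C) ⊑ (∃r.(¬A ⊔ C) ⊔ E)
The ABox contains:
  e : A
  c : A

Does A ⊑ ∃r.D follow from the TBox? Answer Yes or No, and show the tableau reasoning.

No

1. A ⊑ ∃r.D  ⇔  (A ⊓ ∀r.¬D) unsat w.r.t. T
   open: L(x₀) ⊇ {A, C, E, ¬B, ∀r.¬D, …} (+ ∃-successors)
2. Hence A ⊑ ∃r.D: not entailed.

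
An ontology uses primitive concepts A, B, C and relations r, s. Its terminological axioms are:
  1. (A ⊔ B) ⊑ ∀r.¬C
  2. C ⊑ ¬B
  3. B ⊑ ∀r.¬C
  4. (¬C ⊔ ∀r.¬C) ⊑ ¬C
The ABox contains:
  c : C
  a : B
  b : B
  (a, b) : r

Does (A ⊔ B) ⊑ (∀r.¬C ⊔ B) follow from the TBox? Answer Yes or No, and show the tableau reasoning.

1. (A ⊔ B) ⊑ (∀r.¬C ⊔ B)  ⇔  ((A ⊔ B) ⊓ (∃r.C ⊓ ¬B)) unsat w.r.t. T
   all branches close; clash {B, ¬B} at x₀
2. Hence (A ⊔ B) ⊑ (∀r.¬C ⊔ B): entailed.

Yes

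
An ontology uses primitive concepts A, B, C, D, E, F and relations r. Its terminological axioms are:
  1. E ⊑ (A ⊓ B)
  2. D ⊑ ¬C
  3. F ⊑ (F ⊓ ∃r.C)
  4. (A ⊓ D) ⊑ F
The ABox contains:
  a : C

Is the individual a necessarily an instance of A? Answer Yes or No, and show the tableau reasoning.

1. a : A?  L(a) = {C} ∪ {¬A}
   open: L(a) ⊇ {C, ¬A, ¬D, ¬E, ¬F} — a ∉ A possible
2. Hence a : A: not entailed.

No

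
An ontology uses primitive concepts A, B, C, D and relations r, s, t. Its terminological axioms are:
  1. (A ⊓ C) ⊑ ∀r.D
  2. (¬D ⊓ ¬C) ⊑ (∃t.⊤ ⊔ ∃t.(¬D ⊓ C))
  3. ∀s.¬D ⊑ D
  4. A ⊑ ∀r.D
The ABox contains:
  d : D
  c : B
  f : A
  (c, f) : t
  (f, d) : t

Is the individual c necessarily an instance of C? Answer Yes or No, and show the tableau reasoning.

No

1. c : C?  L(c) = {B} ∪ {¬C}
   open: L(c) ⊇ {B, D, ¬A, ¬C, ∃s.D} (+ ∃-successors) — c ∉ C possible
2. Hence c : C: not entailed.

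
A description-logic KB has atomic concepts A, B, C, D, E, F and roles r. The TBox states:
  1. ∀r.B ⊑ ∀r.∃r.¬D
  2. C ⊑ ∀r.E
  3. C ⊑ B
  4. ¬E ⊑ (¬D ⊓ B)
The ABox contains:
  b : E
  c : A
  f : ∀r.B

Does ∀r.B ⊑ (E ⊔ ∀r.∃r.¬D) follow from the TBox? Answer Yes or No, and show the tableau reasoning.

Yes

1. ∀r.B ⊑ (E ⊔ ∀r.∃r.¬D)  ⇔  (∀r.B ⊓ (¬E ⊓ ∃r.∀r.D)) unsat w.r.t. T
   all branches close; clash {D, ¬D} at an ∃-successor
2. Hence ∀r.B ⊑ (E ⊔ ∀r.∃r.¬D): entailed.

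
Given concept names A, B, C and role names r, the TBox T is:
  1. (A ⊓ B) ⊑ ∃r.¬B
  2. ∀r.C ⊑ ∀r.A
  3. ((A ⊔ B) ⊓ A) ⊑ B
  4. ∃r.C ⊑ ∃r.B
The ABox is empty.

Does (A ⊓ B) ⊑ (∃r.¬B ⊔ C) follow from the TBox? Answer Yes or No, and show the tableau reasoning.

Yes

1. (A ⊓ B) ⊑ (∃r.¬B ⊔ C)  ⇔  ((A ⊓ B) ⊓ (∀r.B ⊓ ¬C)) unsat w.r.t. T
   all branches close; clash {B, ¬B} at an ∃-successor
2. Hence (A ⊓ B) ⊑ (∃r.¬B ⊔ C): entailed.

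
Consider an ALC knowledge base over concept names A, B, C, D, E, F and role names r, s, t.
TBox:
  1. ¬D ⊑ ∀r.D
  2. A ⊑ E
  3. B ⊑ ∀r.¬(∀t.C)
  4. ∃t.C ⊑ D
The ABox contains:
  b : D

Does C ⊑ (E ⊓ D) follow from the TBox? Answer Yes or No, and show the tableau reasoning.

1. C ⊑ (E ⊓ D)  ⇔  (C ⊓ (¬E ⊔ ¬D)) unsat w.r.t. T
   open: L(x₀) ⊇ {C, D, ¬A, ¬B, ¬E}
2. Hence C ⊑ (E ⊓ D): not entailed.

No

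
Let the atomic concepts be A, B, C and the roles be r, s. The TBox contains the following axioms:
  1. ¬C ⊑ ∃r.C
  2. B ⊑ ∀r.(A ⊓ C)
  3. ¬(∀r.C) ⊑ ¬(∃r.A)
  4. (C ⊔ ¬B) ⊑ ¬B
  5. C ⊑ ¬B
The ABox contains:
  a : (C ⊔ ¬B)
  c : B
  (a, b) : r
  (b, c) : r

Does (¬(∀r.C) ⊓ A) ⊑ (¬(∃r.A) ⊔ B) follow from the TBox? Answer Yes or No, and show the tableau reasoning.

Yes

1. (¬(∀r.C) ⊓ A) ⊑ (¬(∃r.A) ⊔ B)  ⇔  ((∃r.¬C ⊓ A) ⊓ (∃r.A ⊓ ¬B)) unsat w.r.t. T
   all branches close; clash {A, ¬A} at an ∃-successor
2. Hence (¬(∀r.C) ⊓ A) ⊑ (¬(∃r.A) ⊔ B): entailed.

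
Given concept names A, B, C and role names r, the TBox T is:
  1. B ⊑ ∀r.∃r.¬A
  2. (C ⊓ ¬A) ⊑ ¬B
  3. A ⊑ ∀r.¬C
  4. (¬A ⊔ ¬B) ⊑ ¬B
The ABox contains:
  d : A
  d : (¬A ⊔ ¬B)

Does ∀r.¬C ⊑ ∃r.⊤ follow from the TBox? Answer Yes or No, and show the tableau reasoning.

No

1. ∀r.¬C ⊑ ∃r.⊤  ⇔  (∀r.¬C ⊓ ∀r.⊥) unsat w.r.t. T
   open: L(x₀) ⊇ {A, B, ∀r.¬C, ∀r.∃r.¬A, ∀r.⊥}
2. Hence ∀r.¬C ⊑ ∃r.⊤: not entailed.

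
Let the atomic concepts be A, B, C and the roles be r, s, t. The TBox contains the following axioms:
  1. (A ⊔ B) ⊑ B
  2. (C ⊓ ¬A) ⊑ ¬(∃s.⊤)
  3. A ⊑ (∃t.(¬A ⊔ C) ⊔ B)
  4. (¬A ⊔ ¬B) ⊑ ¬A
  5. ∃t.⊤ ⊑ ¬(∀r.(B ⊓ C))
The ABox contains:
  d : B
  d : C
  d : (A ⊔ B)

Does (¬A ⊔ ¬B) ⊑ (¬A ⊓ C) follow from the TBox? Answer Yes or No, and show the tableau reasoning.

1. (¬A ⊔ ¬B) ⊑ (¬A ⊓ C)  ⇔  ((¬A ⊔ ¬B) ⊓ (A ⊔ ¬C)) unsat w.r.t. T
   apply at x₀: (¬A ⊔ ¬B)⊑¬A
   open: L(x₀) ⊇ {¬A, ¬B, ¬C, ∀t.⊥}
2. Hence (¬A ⊔ ¬B) ⊑ (¬A ⊓ C): not entailed.

No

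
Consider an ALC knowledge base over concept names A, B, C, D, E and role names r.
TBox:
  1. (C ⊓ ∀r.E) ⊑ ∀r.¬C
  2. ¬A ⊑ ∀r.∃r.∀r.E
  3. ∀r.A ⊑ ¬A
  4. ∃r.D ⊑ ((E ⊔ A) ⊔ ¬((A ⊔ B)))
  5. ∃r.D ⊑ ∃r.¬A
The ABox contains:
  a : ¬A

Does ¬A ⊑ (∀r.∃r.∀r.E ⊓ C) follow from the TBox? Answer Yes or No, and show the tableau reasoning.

1. ¬A ⊑ (∀r.∃r.∀r.E ⊓ C)  ⇔  (¬A ⊓ (∃r.∀r.∃r.¬E ⊔ ¬C)) unsat w.r.t. T
   apply at x₀: ¬A⊑∀r.∃r.∀r.E
   open: L(x₀) ⊇ {¬A, ¬C, ∀r.¬D, ∀r.∃r.∀r.E}
2. Hence ¬A ⊑ (∀r.∃r.∀r.E ⊓ C): not entailed.

No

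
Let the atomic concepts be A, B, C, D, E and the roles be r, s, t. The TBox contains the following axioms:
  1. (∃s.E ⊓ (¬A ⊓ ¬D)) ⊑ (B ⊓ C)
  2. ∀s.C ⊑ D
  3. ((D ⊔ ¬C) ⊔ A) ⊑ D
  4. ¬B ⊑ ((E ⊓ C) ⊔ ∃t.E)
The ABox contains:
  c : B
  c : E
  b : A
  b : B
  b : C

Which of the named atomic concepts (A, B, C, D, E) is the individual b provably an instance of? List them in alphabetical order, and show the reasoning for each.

1. b : A?  L(b) = {A, B, C} ∪ {¬A}
   clash {A, ¬A} at b — b ∈ A
2. b : B?  L(b) = {A, B, C} ∪ {¬B}
   clash {B, ¬B} at b — b ∈ B
3. b : C?  L(b) = {A, B, C} ∪ {¬C}
   clash {C, ¬C} at b — b ∈ C
4. b : D?  L(b) = {A, B, C} ∪ {¬D}
   clash {D, ¬D} at b — b ∈ D
5. b : E?  L(b) = {A, B, C} ∪ {¬E}
   open: L(b) ⊇ {A, B, C, D, ¬E, …} (+ ∃-successors) — b ∉ E possible
6. Entailed for b: {A, B, C, D}

{A, B, C, D}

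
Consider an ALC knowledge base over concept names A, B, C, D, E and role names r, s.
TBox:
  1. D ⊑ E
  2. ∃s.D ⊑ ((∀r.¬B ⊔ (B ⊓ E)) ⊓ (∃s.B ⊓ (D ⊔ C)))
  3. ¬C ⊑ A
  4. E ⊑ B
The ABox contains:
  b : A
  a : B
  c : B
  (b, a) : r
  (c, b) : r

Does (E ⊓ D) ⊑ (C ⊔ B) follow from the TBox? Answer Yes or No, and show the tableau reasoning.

1. (E ⊓ D) ⊑ (C ⊔ B)  ⇔  ((E ⊓ D) ⊓ (¬C ⊓ ¬B)) unsat w.r.t. T
   all branches close; clash {B, ¬B} at x₀
2. Hence (E ⊓ D) ⊑ (C ⊔ B): entailed.

Yes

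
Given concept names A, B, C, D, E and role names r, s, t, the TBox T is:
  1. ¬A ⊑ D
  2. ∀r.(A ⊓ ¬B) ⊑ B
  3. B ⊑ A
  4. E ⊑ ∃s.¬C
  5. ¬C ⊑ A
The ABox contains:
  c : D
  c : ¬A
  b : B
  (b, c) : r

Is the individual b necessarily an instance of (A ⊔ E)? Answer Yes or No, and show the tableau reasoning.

1. b : (A ⊔ E)?  L(b) = {B} ∪ {(¬A ⊓ ¬E)}
   clash {A, ¬A} at b — b ∈ (A ⊔ E)
2. Hence b : (A ⊔ E): entailed.

Yes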